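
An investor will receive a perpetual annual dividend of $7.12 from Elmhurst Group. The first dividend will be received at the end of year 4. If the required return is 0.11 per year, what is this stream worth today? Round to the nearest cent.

Value at end of year 3: C / r = $7.12 / 0.11 = $64.7273
Discount to today: PV = $64.7273 / (1 + 0.11)^3 = $64.7273 / 1.367631 = $47.33

$47.33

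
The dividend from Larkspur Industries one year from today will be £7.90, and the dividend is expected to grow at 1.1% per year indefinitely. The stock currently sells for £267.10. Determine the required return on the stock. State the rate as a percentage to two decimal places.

P = D₁/(r − g) ⇒ r = D₁/P + g = £7.9000/£267.10 + 0.011 = 0.029577 + 0.011 = 0.040577

4.06%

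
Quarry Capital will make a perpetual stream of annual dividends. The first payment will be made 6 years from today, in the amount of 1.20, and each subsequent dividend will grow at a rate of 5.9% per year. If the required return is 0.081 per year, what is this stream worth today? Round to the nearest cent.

Value at end of year 5: C₁ / (r − g) = 1.20 / (0.081 − 0.059) = 54.5455
Discount to today: PV = 54.5455 / (1 + 0.081)^5 = 54.5455 / 1.476143 = 36.95

36.95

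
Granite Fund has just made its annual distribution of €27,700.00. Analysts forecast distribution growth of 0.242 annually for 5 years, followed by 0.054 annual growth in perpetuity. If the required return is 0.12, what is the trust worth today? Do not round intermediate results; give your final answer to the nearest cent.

D_1 = 34403.40000
D_2 = 42729.02280
D_3 = 53069.44632
D_4 = 65912.25233
D_5 = 81863.01739
Terminal value at year 5: TV = D_5×(1+g_2)/(r−g_2) = 86283.62033/0.066 = 1307327.58073
P_0 = D_1/(1+r)^1 + D_2/(1+r)^2 + D_3/(1+r)^3 + D_4/(1+r)^4 + D_5/(1+r)^5 + TV/(1+r)^5
    = 30717.32143 + 34063.31537 + 37773.78365 + 41888.42794 + 46451.27456 + 741812.77853 = 932706.90148

€932706.90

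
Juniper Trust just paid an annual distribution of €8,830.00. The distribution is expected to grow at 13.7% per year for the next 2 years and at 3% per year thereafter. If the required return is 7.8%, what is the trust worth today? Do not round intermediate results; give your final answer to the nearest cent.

€229921.47

D_1 = 10039.71000
D_2 = 11415.15027
Terminal value at year 2: TV = D_2×(1+g_2)/(r−g_2) = 11757.60478/0.048 = 244950.09954
P_0 = D_1/(1+r)^1 + D_2/(1+r)^2 + TV/(1+r)^2
    = 9313.27458 + 9822.99926 + 210785.19242 = 229921.46626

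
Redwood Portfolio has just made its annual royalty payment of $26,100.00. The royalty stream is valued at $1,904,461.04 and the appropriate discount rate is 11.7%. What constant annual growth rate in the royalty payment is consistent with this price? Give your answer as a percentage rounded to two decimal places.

P = D₀(1+g)/(r−g) ⇒ P(r−g) = D₀(1+g) ⇒ g(P+D₀) = P·r − D₀
g = (P·r − D₀)/(P + D₀) = ($1,904,461.04×0.117 − $26,100.00) / ($1,904,461.04 + $26,100.00) = 0.101899

10.19%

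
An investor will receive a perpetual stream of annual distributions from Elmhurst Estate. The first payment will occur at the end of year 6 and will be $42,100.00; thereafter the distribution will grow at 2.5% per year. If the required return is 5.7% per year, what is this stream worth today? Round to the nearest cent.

$997142.39

Value at end of year 5: C₁ / (r − g) = $42,100.00 / (0.057 − 0.025) = $1,315,625.0000
Discount to today: PV = $1,315,625.0000 / (1 + 0.057)^5 = $1,315,625.0000 / 1.319395 = $997,142.39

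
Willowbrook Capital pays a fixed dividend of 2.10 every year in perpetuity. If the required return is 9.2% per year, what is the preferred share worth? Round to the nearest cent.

22.83

Level perpetuity: PV = C / r = 2.10 / 0.092 = 22.83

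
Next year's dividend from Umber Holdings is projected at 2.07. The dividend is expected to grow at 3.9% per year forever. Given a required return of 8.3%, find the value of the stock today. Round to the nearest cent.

47.05

Growing perpetuity: P = D₁ / (r − g) = 2.0700 / (0.083 − 0.039) = 47.05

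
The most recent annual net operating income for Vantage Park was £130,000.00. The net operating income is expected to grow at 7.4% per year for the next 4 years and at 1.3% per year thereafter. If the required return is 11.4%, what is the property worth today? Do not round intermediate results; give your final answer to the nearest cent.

£1601406.84

D_1 = 139620.00000
D_2 = 149951.88000
D_3 = 161048.31912
D_4 = 172965.89473
Terminal value at year 4: TV = D_4×(1+g_2)/(r−g_2) = 175214.45137/0.101 = 1734796.54818
P_0 = D_1/(1+r)^1 + D_2/(1+r)^2 + D_3/(1+r)^3 + D_4/(1+r)^4 + TV/(1+r)^4
    = 125332.13645 + 120831.88020 + 116493.21305 + 112310.33287 + 1126439.27914 = 1601406.84169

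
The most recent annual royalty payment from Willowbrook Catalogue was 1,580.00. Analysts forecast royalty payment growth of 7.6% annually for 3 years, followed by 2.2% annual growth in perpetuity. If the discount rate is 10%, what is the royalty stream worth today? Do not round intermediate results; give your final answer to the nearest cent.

D_1 = 1700.08000
D_2 = 1829.28608
D_3 = 1968.31182
Terminal value at year 3: TV = D_3×(1+g_2)/(r−g_2) = 2011.61468/0.078 = 25789.93182
P_0 = D_1/(1+r)^1 + D_2/(1+r)^2 + D_3/(1+r)^3 + TV/(1+r)^3
    = 1545.52727 + 1511.80668 + 1478.82180 + 19376.35749 = 23912.51325

23912.51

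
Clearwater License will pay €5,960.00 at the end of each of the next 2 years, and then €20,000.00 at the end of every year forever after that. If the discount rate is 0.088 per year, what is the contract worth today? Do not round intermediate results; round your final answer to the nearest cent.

PV of 2-year annuity: €5,960.00 × [1 − (1+0.088)^−2] / 0.088 = 10512.81358
Perpetuity value at year 2: €20,000.00 / 0.088 = 227272.72727
PV of perpetuity: 227272.72727 / (1+0.088)^2 = 191994.82935
Total PV = 10512.81358 + 191994.82935 = 202507.64293

€202507.64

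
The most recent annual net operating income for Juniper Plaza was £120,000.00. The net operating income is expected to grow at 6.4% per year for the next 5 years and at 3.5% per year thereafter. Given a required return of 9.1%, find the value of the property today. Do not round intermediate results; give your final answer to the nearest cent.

D_1 = 127680.00000
D_2 = 135851.52000
D_3 = 144546.01728
D_4 = 153796.96239
D_5 = 163639.96798
Terminal value at year 5: TV = D_5×(1+g_2)/(r−g_2) = 169367.36686/0.056 = 3024417.26532
P_0 = D_1/(1+r)^1 + D_2/(1+r)^2 + D_3/(1+r)^3 + D_4/(1+r)^4 + D_5/(1+r)^5 + TV/(1+r)^5
    = 117030.24748 + 114133.99021 + 111309.40933 + 108554.73101 + 105868.22529 + 1956671.66387 = 2513568.26719

£2513568.27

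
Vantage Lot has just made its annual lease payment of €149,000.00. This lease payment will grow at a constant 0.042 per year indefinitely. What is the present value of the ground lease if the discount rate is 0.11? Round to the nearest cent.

D₁ = D₀ × (1 + g) = €149,000.00 × 1.042 = €155,258.0000
Growing perpetuity: P = D₁ / (r − g) = €155,258.0000 / (0.11 − 0.042) = €2,283,205.88

€2283205.88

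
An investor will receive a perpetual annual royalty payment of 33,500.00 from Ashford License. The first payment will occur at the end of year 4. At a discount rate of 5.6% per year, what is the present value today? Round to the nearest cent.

Value at end of year 3: C / r = 33,500.00 / 0.056 = 598,214.2857
Discount to today: PV = 598,214.2857 / (1 + 0.056)^3 = 598,214.2857 / 1.177584 = 508,001.54

508001.54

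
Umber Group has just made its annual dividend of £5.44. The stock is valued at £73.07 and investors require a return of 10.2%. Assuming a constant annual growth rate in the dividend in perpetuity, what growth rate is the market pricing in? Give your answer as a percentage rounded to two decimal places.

P = D₀(1+g)/(r−g) ⇒ P(r−g) = D₀(1+g) ⇒ g(P+D₀) = P·r − D₀
g = (P·r − D₀)/(P + D₀) = (£73.07×0.102 − £5.44) / (£73.07 + £5.44) = 0.025642

2.56%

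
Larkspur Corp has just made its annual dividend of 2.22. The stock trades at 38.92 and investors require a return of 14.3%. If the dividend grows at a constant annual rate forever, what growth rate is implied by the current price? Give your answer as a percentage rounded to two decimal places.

P = D₀(1+g)/(r−g) ⇒ P(r−g) = D₀(1+g) ⇒ g(P+D₀) = P·r − D₀
g = (P·r − D₀)/(P + D₀) = (38.92×0.143 − 2.22) / (38.92 + 2.22) = 0.081321

8.13%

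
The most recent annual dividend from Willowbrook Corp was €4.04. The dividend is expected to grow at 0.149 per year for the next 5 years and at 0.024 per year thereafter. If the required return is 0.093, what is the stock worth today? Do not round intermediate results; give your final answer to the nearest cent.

€100.50

D_1 = 4.64196
D_2 = 5.33361
D_3 = 6.12832
D_4 = 7.04144
D_5 = 8.09061
Terminal value at year 5: TV = D_5×(1+g_2)/(r−g_2) = 8.28479/0.069 = 120.06941
P_0 = D_1/(1+r)^1 + D_2/(1+r)^2 + D_3/(1+r)^3 + D_4/(1+r)^4 + D_5/(1+r)^5 + TV/(1+r)^5
    = 4.24699 + 4.46459 + 4.69333 + 4.93379 + 5.18658 + 76.97179 = 100.49706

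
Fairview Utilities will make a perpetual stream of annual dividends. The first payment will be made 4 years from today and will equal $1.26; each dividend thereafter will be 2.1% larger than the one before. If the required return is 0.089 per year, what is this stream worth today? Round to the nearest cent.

$14.35

Value at end of year 3: C₁ / (r − g) = $1.26 / (0.089 − 0.021) = $18.5294
Discount to today: PV = $18.5294 / (1 + 0.089)^3 = $18.5294 / 1.291468 = $14.35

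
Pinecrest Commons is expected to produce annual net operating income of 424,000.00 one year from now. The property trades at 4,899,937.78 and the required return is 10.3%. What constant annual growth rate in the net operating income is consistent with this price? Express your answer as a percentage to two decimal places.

P = D₁/(r−g) ⇒ g = r − D₁/P = 0.103 − 424,000.00/4,899,937.78 = 0.016468

1.65%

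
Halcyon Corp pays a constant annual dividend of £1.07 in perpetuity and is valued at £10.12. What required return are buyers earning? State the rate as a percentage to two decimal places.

10.57%

P = C/r ⇒ r = C/P = £1.07/£10.12 = 0.105731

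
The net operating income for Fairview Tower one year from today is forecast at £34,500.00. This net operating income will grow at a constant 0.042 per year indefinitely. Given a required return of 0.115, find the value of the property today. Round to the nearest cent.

£472602.74

Growing perpetuity: P = D₁ / (r − g) = £34,500.0000 / (0.115 − 0.042) = £472,602.74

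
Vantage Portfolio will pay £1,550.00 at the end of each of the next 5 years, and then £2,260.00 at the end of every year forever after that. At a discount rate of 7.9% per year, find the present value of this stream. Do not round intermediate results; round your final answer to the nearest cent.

PV of 5-year annuity: £1,550.00 × [1 − (1+0.079)^−5] / 0.079 = 6205.04601
Perpetuity value at year 5: £2,260.00 / 0.079 = 28607.59494
PV of perpetuity: 28607.59494 / (1+0.079)^5 = 19560.23753
Total PV = 6205.04601 + 19560.23753 = 25765.28354

£25765.28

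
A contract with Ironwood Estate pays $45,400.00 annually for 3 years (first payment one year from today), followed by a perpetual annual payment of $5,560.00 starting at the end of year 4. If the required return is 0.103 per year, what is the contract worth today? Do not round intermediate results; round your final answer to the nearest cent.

PV of 3-year annuity: $45,400.00 × [1 − (1+0.103)^−3] / 0.103 = 112309.43667
Perpetuity value at year 3: $5,560.00 / 0.103 = 53980.58252
PV of perpetuity: 53980.58252 / (1+0.103)^3 = 40226.38720
Total PV = 112309.43667 + 40226.38720 = 152535.82387

$152535.82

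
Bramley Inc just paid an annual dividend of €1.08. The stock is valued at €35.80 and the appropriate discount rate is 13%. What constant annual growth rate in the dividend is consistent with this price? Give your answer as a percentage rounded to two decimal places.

9.69%

P = D₀(1+g)/(r−g) ⇒ P(r−g) = D₀(1+g) ⇒ g(P+D₀) = P·r − D₀
g = (P·r − D₀)/(P + D₀) = (€35.80×0.13 − €1.08) / (€35.80 + €1.08) = 0.096909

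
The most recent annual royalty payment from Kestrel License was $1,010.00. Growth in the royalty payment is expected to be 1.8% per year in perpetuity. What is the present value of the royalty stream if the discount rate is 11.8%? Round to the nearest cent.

D₁ = D₀ × (1 + g) = $1,010.00 × 1.018 = $1,028.1800
Growing perpetuity: P = D₁ / (r − g) = $1,028.1800 / (0.118 − 0.018) = $10,281.80

$10281.80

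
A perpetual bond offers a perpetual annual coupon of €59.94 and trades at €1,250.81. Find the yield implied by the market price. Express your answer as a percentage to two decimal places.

P = C/r ⇒ r = C/P = €59.94/€1,250.81 = 0.047921

4.79%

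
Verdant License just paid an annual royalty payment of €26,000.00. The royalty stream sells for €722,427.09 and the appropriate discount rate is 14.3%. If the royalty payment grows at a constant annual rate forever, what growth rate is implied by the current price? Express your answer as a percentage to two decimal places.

P = D₀(1+g)/(r−g) ⇒ P(r−g) = D₀(1+g) ⇒ g(P+D₀) = P·r − D₀
g = (P·r − D₀)/(P + D₀) = (€722,427.09×0.143 − €26,000.00) / (€722,427.09 + €26,000.00) = 0.103293

10.33%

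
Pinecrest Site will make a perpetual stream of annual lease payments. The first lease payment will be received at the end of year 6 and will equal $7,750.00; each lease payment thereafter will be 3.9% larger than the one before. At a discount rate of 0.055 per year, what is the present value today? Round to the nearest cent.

Value at end of year 5: C₁ / (r − g) = $7,750.00 / (0.055 − 0.039) = $484,375.0000
Discount to today: PV = $484,375.0000 / (1 + 0.055)^5 = $484,375.0000 / 1.306960 = $370,611.95

$370611.95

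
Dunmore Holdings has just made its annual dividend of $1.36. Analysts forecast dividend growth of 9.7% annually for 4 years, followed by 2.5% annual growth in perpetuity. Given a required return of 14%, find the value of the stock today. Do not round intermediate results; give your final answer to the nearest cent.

D_1 = 1.49192
D_2 = 1.63664
D_3 = 1.79539
D_4 = 1.96954
Terminal value at year 4: TV = D_4×(1+g_2)/(r−g_2) = 2.01878/0.115 = 17.55462
P_0 = D_1/(1+r)^1 + D_2/(1+r)^2 + D_3/(1+r)^3 + D_4/(1+r)^4 + TV/(1+r)^4
    = 1.30870 + 1.25934 + 1.21184 + 1.16613 + 10.39374 = 15.33975

$15.34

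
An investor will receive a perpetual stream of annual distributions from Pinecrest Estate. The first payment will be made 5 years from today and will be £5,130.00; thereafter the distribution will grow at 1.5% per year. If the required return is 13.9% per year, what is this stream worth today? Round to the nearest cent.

Value at end of year 4: C₁ / (r − g) = £5,130.00 / (0.139 − 0.015) = £41,370.9677
Discount to today: PV = £41,370.9677 / (1 + 0.139)^4 = £41,370.9677 / 1.683042 = £24,581.07

£24581.07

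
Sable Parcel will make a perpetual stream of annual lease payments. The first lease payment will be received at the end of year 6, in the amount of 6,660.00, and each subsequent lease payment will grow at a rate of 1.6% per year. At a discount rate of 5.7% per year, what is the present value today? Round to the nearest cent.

Value at end of year 5: C₁ / (r − g) = 6,660.00 / (0.057 − 0.016) = 162,439.0244
Discount to today: PV = 162,439.0244 / (1 + 0.057)^5 = 162,439.0244 / 1.319395 = 123,116.27

123116.27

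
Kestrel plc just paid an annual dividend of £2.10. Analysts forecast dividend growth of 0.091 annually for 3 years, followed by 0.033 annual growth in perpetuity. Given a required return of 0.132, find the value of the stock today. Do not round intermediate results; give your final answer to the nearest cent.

D_1 = 2.29110
D_2 = 2.49959
D_3 = 2.72705
Terminal value at year 3: TV = D_3×(1+g_2)/(r−g_2) = 2.81705/0.099 = 28.45501
P_0 = D_1/(1+r)^1 + D_2/(1+r)^2 + D_3/(1+r)^3 + TV/(1+r)^3
    = 2.02394 + 1.95063 + 1.87998 + 19.61640 = 25.47096

£25.47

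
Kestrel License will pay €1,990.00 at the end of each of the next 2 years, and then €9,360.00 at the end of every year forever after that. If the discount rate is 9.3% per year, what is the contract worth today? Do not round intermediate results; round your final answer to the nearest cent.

€87733.08

PV of 2-year annuity: €1,990.00 × [1 − (1+0.093)^−2] / 0.093 = 3486.43828
Perpetuity value at year 2: €9,360.00 / 0.093 = 100645.16129
PV of perpetuity: 100645.16129 / (1+0.093)^2 = 84246.63754
Total PV = 3486.43828 + 84246.63754 = 87733.07582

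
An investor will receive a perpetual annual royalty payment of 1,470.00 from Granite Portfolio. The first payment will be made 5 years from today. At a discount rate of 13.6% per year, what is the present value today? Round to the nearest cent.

Value at end of year 4: C / r = 1,470.00 / 0.136 = 10,808.8235
Discount to today: PV = 10,808.8235 / (1 + 0.136)^4 = 10,808.8235 / 1.665380 = 6,490.30

6490.30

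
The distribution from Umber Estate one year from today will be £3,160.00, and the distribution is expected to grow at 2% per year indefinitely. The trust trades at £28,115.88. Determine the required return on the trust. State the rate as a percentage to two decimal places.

P = D₁/(r − g) ⇒ r = D₁/P + g = £3,160.0000/£28,115.88 + 0.02 = 0.112392 + 0.02 = 0.132392

13.24%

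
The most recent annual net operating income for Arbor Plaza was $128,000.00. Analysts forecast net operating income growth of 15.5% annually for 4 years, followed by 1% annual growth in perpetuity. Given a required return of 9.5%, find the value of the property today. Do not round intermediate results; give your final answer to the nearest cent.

$2468798.50

D_1 = 147840.00000
D_2 = 170755.20000
D_3 = 197222.25600
D_4 = 227791.70568
Terminal value at year 4: TV = D_4×(1+g_2)/(r−g_2) = 230069.62274/0.085 = 2706701.44396
P_0 = D_1/(1+r)^1 + D_2/(1+r)^2 + D_3/(1+r)^3 + D_4/(1+r)^4 + TV/(1+r)^4
    = 135013.69863 + 142411.70951 + 150215.09086 + 158446.05474 + 1882711.94456 = 2468798.49830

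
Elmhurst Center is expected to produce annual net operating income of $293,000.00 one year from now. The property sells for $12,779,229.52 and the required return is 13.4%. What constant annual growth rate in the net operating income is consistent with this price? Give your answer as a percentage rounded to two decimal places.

11.11%

P = D₁/(r−g) ⇒ g = r − D₁/P = 0.134 − $293,000.00/$12,779,229.52 = 0.111072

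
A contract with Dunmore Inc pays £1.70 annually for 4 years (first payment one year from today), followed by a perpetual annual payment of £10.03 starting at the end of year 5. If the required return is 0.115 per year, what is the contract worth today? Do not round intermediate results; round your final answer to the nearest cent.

£61.65

PV of 4-year annuity: £1.70 × [1 − (1+0.115)^−4] / 0.115 = 5.21834
Perpetuity value at year 4: £10.03 / 0.115 = 87.21739
PV of perpetuity: 87.21739 / (1+0.115)^4 = 56.42916
Total PV = 5.21834 + 56.42916 = 61.64751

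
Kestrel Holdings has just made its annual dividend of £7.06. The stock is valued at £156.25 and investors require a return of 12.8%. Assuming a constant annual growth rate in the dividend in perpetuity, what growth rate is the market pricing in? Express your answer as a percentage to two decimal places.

P = D₀(1+g)/(r−g) ⇒ P(r−g) = D₀(1+g) ⇒ g(P+D₀) = P·r − D₀
g = (P·r − D₀)/(P + D₀) = (£156.25×0.128 − £7.06) / (£156.25 + £7.06) = 0.079236

7.92%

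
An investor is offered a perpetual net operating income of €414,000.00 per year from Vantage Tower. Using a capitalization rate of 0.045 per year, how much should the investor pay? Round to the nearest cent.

€9200000.00

Level perpetuity: PV = C / r = €414,000.00 / 0.045 = €9,200,000.00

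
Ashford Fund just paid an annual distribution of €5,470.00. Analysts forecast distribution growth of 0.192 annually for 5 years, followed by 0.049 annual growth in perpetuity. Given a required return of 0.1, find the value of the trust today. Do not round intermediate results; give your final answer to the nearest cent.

€203143.81

D_1 = 6520.24000
D_2 = 7772.12608
D_3 = 9264.37429
D_4 = 11043.13415
D_5 = 13163.41591
Terminal value at year 5: TV = D_5×(1+g_2)/(r−g_2) = 13808.42329/0.051 = 270753.39778
P_0 = D_1/(1+r)^1 + D_2/(1+r)^2 + D_3/(1+r)^3 + D_4/(1+r)^4 + D_5/(1+r)^5 + TV/(1+r)^5
    = 5927.49091 + 6423.24469 + 6960.46152 + 7542.60921 + 8173.44562 + 168116.55797 = 203143.80994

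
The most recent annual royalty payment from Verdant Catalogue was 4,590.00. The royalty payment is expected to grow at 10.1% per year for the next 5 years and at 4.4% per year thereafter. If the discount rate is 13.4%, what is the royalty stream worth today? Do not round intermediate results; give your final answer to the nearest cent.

D_1 = 5053.59000
D_2 = 5564.00259
D_3 = 6125.96685
D_4 = 6744.68950
D_5 = 7425.90314
Terminal value at year 5: TV = D_5×(1+g_2)/(r−g_2) = 7752.64288/0.09 = 86140.47646
P_0 = D_1/(1+r)^1 + D_2/(1+r)^2 + D_3/(1+r)^3 + D_4/(1+r)^4 + D_5/(1+r)^5 + TV/(1+r)^5
    = 4456.42857 + 4326.74414 + 4200.83360 + 4078.58712 + 3959.89807 + 45934.81767 = 66957.30917

66957.31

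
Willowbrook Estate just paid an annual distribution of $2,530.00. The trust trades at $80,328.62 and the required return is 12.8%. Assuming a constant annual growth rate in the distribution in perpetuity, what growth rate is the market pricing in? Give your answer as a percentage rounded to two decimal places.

9.36%

P = D₀(1+g)/(r−g) ⇒ P(r−g) = D₀(1+g) ⇒ g(P+D₀) = P·r − D₀
g = (P·r − D₀)/(P + D₀) = ($80,328.62×0.128 − $2,530.00) / ($80,328.62 + $2,530.00) = 0.093558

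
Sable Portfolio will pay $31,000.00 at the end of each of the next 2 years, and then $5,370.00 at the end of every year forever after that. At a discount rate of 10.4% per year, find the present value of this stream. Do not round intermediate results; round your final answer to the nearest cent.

PV of 2-year annuity: $31,000.00 × [1 − (1+0.104)^−2] / 0.104 = 53514.23020
Perpetuity value at year 2: $5,370.00 / 0.104 = 51634.61538
PV of perpetuity: 51634.61538 / (1+0.104)^2 = 42364.56970
Total PV = 53514.23020 + 42364.56970 = 95878.79990

$95878.80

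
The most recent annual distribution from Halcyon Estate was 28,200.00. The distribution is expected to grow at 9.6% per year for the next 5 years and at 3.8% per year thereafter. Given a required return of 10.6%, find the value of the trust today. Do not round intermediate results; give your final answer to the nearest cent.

548574.22

D_1 = 30907.20000
D_2 = 33874.29120
D_3 = 37126.22316
D_4 = 40690.34058
D_5 = 44596.61327
Terminal value at year 5: TV = D_5×(1+g_2)/(r−g_2) = 46291.28458/0.068 = 680754.18497
P_0 = D_1/(1+r)^1 + D_2/(1+r)^2 + D_3/(1+r)^3 + D_4/(1+r)^4 + D_5/(1+r)^5 + TV/(1+r)^5
    = 27945.02712 + 27692.35961 + 27441.97661 + 27193.85747 + 26947.98173 + 411353.01521 = 548574.21776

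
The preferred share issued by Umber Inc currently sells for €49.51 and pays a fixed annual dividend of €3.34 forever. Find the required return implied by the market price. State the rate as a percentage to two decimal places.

6.75%

P = C/r ⇒ r = C/P = €3.34/€49.51 = 0.067461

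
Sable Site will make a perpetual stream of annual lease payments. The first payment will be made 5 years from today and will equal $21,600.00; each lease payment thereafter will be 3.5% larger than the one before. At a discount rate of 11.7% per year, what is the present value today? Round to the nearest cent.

Value at end of year 4: C₁ / (r − g) = $21,600.00 / (0.117 − 0.035) = $263,414.6341
Discount to today: PV = $263,414.6341 / (1 + 0.117)^4 = $263,414.6341 / 1.556728 = $169,210.46

$169210.46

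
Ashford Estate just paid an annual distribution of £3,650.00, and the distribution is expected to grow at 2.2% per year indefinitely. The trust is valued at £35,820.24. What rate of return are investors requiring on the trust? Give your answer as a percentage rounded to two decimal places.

D₁ = £3,650.00 × 1.022 = £3,730.3000
P = D₁/(r − g) ⇒ r = D₁/P + g = £3,730.3000/£35,820.24 + 0.022 = 0.104139 + 0.022 = 0.126139

12.61%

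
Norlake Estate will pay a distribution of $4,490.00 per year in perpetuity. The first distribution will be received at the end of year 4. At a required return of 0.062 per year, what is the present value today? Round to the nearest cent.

$60461.80

Value at end of year 3: C / r = $4,490.00 / 0.062 = $72,419.3548
Discount to today: PV = $72,419.3548 / (1 + 0.062)^3 = $72,419.3548 / 1.197770 = $60,461.80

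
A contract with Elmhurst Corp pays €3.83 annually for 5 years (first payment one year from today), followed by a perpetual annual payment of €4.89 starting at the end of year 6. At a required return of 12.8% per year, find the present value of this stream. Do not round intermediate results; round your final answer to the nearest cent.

PV of 5-year annuity: €3.83 × [1 − (1+0.128)^−5] / 0.128 = 13.53699
Perpetuity value at year 5: €4.89 / 0.128 = 38.20312
PV of perpetuity: 38.20312 / (1+0.128)^5 = 20.91960
Total PV = 13.53699 + 20.91960 = 34.45659

€34.46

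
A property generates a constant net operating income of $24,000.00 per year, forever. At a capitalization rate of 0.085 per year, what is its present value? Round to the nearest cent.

$282352.94

Level perpetuity: PV = C / r = $24,000.00 / 0.085 = $282,352.94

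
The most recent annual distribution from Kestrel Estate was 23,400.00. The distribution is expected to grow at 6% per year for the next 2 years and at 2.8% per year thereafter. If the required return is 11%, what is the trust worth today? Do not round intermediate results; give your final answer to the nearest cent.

311208.17

D_1 = 24804.00000
D_2 = 26292.24000
Terminal value at year 2: TV = D_2×(1+g_2)/(r−g_2) = 27028.42272/0.082 = 329614.91122
P_0 = D_1/(1+r)^1 + D_2/(1+r)^2 + TV/(1+r)^2
    = 22345.94595 + 21339.37180 + 267522.85628 = 311208.17403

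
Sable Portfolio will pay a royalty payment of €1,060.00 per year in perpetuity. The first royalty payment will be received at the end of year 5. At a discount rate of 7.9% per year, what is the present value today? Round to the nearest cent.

Value at end of year 4: C / r = €1,060.00 / 0.079 = €13,417.7215
Discount to today: PV = €13,417.7215 / (1 + 0.079)^4 = €13,417.7215 / 1.355457 = €9,899.04

€9899.04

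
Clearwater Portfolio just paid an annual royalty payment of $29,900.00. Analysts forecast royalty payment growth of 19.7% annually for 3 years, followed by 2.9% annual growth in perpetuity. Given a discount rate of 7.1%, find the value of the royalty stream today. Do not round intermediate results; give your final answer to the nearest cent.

D_1 = 35790.30000
D_2 = 42840.98910
D_3 = 51280.66395
Terminal value at year 3: TV = D_3×(1+g_2)/(r−g_2) = 52767.80321/0.042 = 1256376.26684
P_0 = D_1/(1+r)^1 + D_2/(1+r)^2 + D_3/(1+r)^3 + TV/(1+r)^3
    = 33417.64706 + 37349.13495 + 41743.15082 + 1022707.19520 = 1135217.12803

$1135217.13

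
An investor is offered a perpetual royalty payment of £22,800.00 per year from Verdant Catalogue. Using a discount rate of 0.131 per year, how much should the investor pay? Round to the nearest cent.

Level perpetuity: PV = C / r = £22,800.00 / 0.131 = £174,045.80

£174045.80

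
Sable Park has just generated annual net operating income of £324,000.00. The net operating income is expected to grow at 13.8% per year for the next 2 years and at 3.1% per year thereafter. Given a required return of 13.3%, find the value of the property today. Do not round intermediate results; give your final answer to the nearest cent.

£3956205.80

D_1 = 368712.00000
D_2 = 419594.25600
Terminal value at year 2: TV = D_2×(1+g_2)/(r−g_2) = 432601.67794/0.102 = 4241192.92094
P_0 = D_1/(1+r)^1 + D_2/(1+r)^2 + TV/(1+r)^2
    = 325429.83230 + 326865.97455 + 3303909.99762 = 3956205.80448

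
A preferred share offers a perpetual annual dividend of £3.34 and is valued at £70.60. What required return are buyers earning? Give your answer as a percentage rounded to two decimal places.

P = C/r ⇒ r = C/P = £3.34/£70.60 = 0.047309

4.73%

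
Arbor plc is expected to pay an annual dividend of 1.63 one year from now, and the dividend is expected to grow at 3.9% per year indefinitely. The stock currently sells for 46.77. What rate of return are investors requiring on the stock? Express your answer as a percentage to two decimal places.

7.39%

P = D₁/(r − g) ⇒ r = D₁/P + g = 1.6300/46.77 + 0.039 = 0.034851 + 0.039 = 0.073851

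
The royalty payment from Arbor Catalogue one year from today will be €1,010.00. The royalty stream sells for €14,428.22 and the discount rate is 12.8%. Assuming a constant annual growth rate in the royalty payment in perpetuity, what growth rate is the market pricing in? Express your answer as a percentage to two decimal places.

P = D₁/(r−g) ⇒ g = r − D₁/P = 0.128 − €1,010.00/€14,428.22 = 0.057998

5.80%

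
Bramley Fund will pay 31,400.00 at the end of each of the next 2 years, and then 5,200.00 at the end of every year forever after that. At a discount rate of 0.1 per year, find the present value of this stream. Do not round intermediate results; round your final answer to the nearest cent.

PV of 2-year annuity: 31,400.00 × [1 − (1+0.1)^−2] / 0.1 = 54495.86777
Perpetuity value at year 2: 5,200.00 / 0.1 = 52000.00000
PV of perpetuity: 52000.00000 / (1+0.1)^2 = 42975.20661
Total PV = 54495.86777 + 42975.20661 = 97471.07438

97471.07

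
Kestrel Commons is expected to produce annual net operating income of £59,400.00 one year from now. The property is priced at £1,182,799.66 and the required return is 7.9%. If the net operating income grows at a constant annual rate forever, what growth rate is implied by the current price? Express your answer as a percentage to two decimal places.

P = D₁/(r−g) ⇒ g = r − D₁/P = 0.079 − £59,400.00/£1,182,799.66 = 0.028780

2.88%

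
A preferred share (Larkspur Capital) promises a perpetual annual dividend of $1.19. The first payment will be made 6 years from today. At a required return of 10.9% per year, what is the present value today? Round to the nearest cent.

$6.51

Value at end of year 5: C / r = $1.19 / 0.109 = $10.9174
Discount to today: PV = $10.9174 / (1 + 0.109)^5 = $10.9174 / 1.677481 = $6.51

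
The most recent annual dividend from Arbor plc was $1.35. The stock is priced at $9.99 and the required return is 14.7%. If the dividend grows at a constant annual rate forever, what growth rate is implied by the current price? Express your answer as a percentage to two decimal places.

1.05%

P = D₀(1+g)/(r−g) ⇒ P(r−g) = D₀(1+g) ⇒ g(P+D₀) = P·r − D₀
g = (P·r − D₀)/(P + D₀) = ($9.99×0.147 − $1.35) / ($9.99 + $1.35) = 0.010452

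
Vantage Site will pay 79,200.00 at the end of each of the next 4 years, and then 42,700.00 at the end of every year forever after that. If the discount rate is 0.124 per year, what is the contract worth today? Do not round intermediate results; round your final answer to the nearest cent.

PV of 4-year annuity: 79,200.00 × [1 − (1+0.124)^−4] / 0.124 = 238545.46004
Perpetuity value at year 4: 42,700.00 / 0.124 = 344354.83871
PV of perpetuity: 344354.83871 / (1+0.124)^4 = 215745.10205
Total PV = 238545.46004 + 215745.10205 = 454290.56209

454290.56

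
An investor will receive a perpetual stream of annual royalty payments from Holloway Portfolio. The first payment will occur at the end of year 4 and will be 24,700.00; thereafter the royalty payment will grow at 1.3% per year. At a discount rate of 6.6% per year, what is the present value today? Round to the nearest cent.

Value at end of year 3: C₁ / (r − g) = 24,700.00 / (0.066 − 0.013) = 466,037.7358
Discount to today: PV = 466,037.7358 / (1 + 0.066)^3 = 466,037.7358 / 1.211355 = 384,724.17

384724.17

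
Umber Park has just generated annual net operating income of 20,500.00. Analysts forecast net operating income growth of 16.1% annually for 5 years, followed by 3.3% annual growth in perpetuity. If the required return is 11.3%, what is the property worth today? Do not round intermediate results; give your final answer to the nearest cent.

443475.12

D_1 = 23800.50000
D_2 = 27632.38050
D_3 = 32081.19376
D_4 = 37246.26596
D_5 = 43242.91477
Terminal value at year 5: TV = D_5×(1+g_2)/(r−g_2) = 44669.93096/0.08 = 558374.13703
P_0 = D_1/(1+r)^1 + D_2/(1+r)^2 + D_3/(1+r)^3 + D_4/(1+r)^4 + D_5/(1+r)^5 + TV/(1+r)^5
    = 21384.09704 + 22306.32224 + 23268.31997 + 24271.80547 + 25318.56797 + 326926.00886 = 443475.12154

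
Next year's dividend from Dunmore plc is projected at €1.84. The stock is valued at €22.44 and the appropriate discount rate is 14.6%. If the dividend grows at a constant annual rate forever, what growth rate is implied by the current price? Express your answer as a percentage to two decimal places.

P = D₁/(r−g) ⇒ g = r − D₁/P = 0.146 − €1.84/€22.44 = 0.064004

6.40%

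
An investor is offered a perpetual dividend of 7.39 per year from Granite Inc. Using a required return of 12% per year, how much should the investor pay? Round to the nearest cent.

Level perpetuity: PV = C / r = 7.39 / 0.12 = 61.58

61.58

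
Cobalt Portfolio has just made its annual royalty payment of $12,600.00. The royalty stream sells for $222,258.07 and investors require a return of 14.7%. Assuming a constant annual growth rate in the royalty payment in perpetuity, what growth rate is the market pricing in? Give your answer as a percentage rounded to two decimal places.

P = D₀(1+g)/(r−g) ⇒ P(r−g) = D₀(1+g) ⇒ g(P+D₀) = P·r − D₀
g = (P·r − D₀)/(P + D₀) = ($222,258.07×0.147 − $12,600.00) / ($222,258.07 + $12,600.00) = 0.085464

8.55%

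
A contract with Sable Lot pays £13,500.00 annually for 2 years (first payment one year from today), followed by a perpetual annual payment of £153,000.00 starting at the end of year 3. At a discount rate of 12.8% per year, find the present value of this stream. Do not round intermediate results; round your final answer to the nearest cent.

PV of 2-year annuity: £13,500.00 × [1 − (1+0.128)^−2] / 0.128 = 22578.08963
Perpetuity value at year 2: £153,000.00 / 0.128 = 1195312.50000
PV of perpetuity: 1195312.50000 / (1+0.128)^2 = 939427.48416
Total PV = 22578.08963 + 939427.48416 = 962005.57379

£962005.57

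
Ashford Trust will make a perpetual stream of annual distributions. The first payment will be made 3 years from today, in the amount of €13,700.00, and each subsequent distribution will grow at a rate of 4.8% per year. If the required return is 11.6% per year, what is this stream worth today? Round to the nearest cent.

€161764.52

Value at end of year 2: C₁ / (r − g) = €13,700.00 / (0.116 − 0.048) = €201,470.5882
Discount to today: PV = €201,470.5882 / (1 + 0.116)^2 = €201,470.5882 / 1.245456 = €161,764.52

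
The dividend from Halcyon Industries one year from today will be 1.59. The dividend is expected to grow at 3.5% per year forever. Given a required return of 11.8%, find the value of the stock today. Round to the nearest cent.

19.16

Growing perpetuity: P = D₁ / (r − g) = 1.5900 / (0.118 − 0.035) = 19.16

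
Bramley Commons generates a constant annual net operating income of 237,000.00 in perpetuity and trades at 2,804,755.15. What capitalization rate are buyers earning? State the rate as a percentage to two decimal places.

P = C/r ⇒ r = C/P = 237,000.00/2,804,755.15 = 0.084499

8.45%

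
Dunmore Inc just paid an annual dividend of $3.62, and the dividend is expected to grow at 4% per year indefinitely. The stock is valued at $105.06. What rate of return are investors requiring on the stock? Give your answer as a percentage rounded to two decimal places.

7.58%

D₁ = $3.62 × 1.04 = $3.7648
P = D₁/(r − g) ⇒ r = D₁/P + g = $3.7648/$105.06 + 0.04 = 0.035835 + 0.04 = 0.075835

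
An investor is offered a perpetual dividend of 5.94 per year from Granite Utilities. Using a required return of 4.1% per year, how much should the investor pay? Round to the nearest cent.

Level perpetuity: PV = C / r = 5.94 / 0.041 = 144.88

144.88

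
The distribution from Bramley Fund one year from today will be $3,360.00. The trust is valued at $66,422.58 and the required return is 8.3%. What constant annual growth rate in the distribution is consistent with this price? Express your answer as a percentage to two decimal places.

3.24%

P = D₁/(r−g) ⇒ g = r − D₁/P = 0.083 − $3,360.00/$66,422.58 = 0.032415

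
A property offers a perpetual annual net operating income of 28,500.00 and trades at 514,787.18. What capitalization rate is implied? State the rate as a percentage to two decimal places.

5.54%

P = C/r ⇒ r = C/P = 28,500.00/514,787.18 = 0.055363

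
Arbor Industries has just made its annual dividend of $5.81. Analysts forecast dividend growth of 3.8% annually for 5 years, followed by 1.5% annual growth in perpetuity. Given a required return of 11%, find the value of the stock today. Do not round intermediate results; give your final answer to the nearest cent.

D_1 = 6.03078
D_2 = 6.25995
D_3 = 6.49783
D_4 = 6.74475
D_5 = 7.00105
Terminal value at year 5: TV = D_5×(1+g_2)/(r−g_2) = 7.10606/0.095 = 74.80064
P_0 = D_1/(1+r)^1 + D_2/(1+r)^2 + D_3/(1+r)^3 + D_4/(1+r)^4 + D_5/(1+r)^5 + TV/(1+r)^5
    = 5.43314 + 5.08072 + 4.75116 + 4.44297 + 4.15478 + 44.39054 = 68.25330

$68.25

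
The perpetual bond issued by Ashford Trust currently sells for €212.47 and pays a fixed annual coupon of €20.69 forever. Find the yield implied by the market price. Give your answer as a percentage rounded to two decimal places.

9.74%

P = C/r ⇒ r = C/P = €20.69/€212.47 = 0.097378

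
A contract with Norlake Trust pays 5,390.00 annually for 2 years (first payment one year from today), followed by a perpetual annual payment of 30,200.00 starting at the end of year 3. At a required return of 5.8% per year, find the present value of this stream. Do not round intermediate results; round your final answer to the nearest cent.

PV of 2-year annuity: 5,390.00 × [1 − (1+0.058)^−2] / 0.058 = 9909.75232
Perpetuity value at year 2: 30,200.00 / 0.058 = 520689.65517
PV of perpetuity: 520689.65517 / (1+0.058)^2 = 465165.62546
Total PV = 9909.75232 + 465165.62546 = 475075.37778

475075.38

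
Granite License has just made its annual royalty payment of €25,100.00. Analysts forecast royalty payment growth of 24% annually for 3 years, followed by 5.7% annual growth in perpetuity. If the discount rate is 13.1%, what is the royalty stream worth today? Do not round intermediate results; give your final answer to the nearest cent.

D_1 = 31124.00000
D_2 = 38593.76000
D_3 = 47856.26240
Terminal value at year 3: TV = D_3×(1+g_2)/(r−g_2) = 50584.06936/0.074 = 683568.50482
P_0 = D_1/(1+r)^1 + D_2/(1+r)^2 + D_3/(1+r)^3 + TV/(1+r)^3
    = 27519.00973 + 30171.15125 + 33078.89261 + 472491.74990 = 563260.80349

€563260.80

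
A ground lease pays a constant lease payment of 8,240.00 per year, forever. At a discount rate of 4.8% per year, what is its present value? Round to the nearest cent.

171666.67

Level perpetuity: PV = C / r = 8,240.00 / 0.048 = 171,666.67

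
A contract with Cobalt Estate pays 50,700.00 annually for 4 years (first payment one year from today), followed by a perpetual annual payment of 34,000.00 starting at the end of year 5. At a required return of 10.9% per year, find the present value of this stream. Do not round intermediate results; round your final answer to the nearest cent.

363848.26

PV of 4-year annuity: 50,700.00 × [1 − (1+0.109)^−4] / 0.109 = 157630.42321
Perpetuity value at year 4: 34,000.00 / 0.109 = 311926.60550
PV of perpetuity: 311926.60550 / (1+0.109)^4 = 206217.84044
Total PV = 157630.42321 + 206217.84044 = 363848.26364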